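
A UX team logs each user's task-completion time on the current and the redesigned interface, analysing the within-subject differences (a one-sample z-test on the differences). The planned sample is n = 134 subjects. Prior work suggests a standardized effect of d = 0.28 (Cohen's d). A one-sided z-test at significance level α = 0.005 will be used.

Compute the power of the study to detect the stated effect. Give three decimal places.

Noncentrality parameter: δ = d·√n = 0.28 × √134 = 3.2412
Critical value for a one-sided test at α = 0.005: z_α = 2.576.
Power = P(Z > 2.576 − δ) = Φ(0.665) = 0.7471.

Power ≈ 0.747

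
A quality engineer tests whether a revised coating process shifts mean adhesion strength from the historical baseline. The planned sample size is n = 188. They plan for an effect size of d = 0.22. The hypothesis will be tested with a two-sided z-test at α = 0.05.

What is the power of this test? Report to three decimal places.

Noncentrality parameter: δ = d·√n = 0.22 × √188 = 3.0165
Critical value for a two-sided test at α = 0.05: z_{α/2} = 1.960.
Power = Φ(δ − 1.960) + Φ(−δ − 1.960) = Φ(1.057) + Φ(-4.976) = 0.8546 + 0.0000 = 0.8546.

Power ≈ 0.855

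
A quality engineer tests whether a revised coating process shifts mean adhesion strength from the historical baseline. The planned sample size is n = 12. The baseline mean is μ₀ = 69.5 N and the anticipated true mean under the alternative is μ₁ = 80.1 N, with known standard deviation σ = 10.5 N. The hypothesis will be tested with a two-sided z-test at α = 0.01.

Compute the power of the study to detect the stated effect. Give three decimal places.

Standardized effect: d = |μ₁ − μ₀| / σ = |80.1 − 69.5| / 10.5 = 1.0095
Noncentrality parameter: δ = d·√n = 1.0095 × √12 = 3.4971
Two-sided α = 0.01 → critical value z_{0.005} = 2.576.
Power = Φ(δ − 2.576) + Φ(−δ − 2.576) = Φ(0.921) + Φ(-6.073) = 0.8215 + 0.0000 = 0.8215.

Power ≈ 0.822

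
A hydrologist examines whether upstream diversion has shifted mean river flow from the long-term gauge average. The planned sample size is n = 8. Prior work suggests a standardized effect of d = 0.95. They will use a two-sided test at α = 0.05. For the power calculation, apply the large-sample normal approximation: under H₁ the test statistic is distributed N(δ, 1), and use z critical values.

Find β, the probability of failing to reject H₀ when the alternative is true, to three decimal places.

β ≈ 0.234

Noncentrality parameter: δ = d·√n = 0.95 × √8 = 2.6870
Critical value for a two-sided test at α = 0.05: z_{α/2} = 1.960.
Power = Φ(δ − 1.960) + Φ(−δ − 1.960) = Φ(0.727) + Φ(-4.647) = 0.7664 + 0.0000 = 0.7664.
Type II error: β = 1 − power = 1 − 0.7664 = 0.2336.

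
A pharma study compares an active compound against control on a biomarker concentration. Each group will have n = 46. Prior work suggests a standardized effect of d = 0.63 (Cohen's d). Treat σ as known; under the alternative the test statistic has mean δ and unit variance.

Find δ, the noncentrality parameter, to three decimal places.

δ ≈ 3.021

The noncentrality parameter scales effect size by the design's sample-size factor: δ = d·√(n/2) = 0.63 × √(46/2) = 3.0214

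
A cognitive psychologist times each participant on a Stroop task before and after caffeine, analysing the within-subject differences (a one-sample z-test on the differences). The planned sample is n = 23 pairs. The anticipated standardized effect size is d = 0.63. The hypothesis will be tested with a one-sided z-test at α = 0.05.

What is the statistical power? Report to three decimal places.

Power ≈ 0.916

Noncentrality parameter: δ = d·√n = 0.63 × √23 = 3.0214
One-sided α = 0.05 → critical value z_{0.05} = 1.645.
Power = P(Z > 1.645 − δ) = Φ(1.377) = 0.9157.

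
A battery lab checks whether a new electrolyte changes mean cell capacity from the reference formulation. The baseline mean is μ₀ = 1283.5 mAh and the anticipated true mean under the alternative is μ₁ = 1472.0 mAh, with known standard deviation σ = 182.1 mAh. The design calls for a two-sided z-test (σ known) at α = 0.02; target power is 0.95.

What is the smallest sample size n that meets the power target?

Standardized effect: d = |μ₁ − μ₀| / σ = |1472.0 − 1283.5| / 182.1 = 1.0351
For power 0.95 need Φ(δ − z_{0.01}) = 0.95, so δ = z_{0.01} + z_{0.05} = 2.326 + 1.645 = 3.971.
(For δ > 0 the lower-tail rejection region contributes negligibly to power, so the one-term inversion is standard.)
δ = d·√n ⇒ n = (δ/d)² = (3.971 / 1.0351)² = 14.72.
Round up to the next whole unit.

n = 15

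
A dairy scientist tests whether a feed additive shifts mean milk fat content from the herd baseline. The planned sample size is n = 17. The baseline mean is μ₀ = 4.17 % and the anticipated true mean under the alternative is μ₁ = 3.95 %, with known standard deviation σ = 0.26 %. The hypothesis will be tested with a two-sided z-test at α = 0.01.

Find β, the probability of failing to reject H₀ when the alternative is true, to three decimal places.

Standardized effect: d = |μ₁ − μ₀| / σ = |3.95 − 4.17| / 0.26 = 0.8462
Noncentrality parameter: δ = d·√n = 0.8462 × √17 = 3.4888
Two-sided α = 0.01 → critical value z_{0.005} = 2.576.
Power = Φ(δ − 2.576) + Φ(−δ − 2.576) = Φ(0.913) + Φ(-6.065) = 0.8194 + 0.0000 = 0.8194.
Type II error: β = 1 − power = 1 − 0.8194 = 0.1806.

β ≈ 0.181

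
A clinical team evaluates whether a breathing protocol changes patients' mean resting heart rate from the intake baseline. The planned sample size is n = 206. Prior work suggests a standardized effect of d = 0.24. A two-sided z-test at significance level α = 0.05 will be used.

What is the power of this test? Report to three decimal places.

Noncentrality parameter: δ = d·√n = 0.24 × √206 = 3.4446
Two-sided α = 0.05 → critical value z_{0.025} = 1.960.
Power = Φ(δ − 1.960) + Φ(−δ − 1.960) = Φ(1.485) + Φ(-5.405) = 0.9312 + 0.0000 = 0.9312.

Power ≈ 0.931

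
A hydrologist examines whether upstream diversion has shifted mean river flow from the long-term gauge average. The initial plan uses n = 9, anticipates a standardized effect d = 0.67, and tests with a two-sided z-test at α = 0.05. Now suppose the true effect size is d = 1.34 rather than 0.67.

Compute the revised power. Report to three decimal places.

With d = 1.34: δ = d·√n = 1.34 × √9 = 4.0200. Critical value z_{0.025} = 1.960.
Revised power = Φ(δ − 1.960) + Φ(−δ − 1.960) = Φ(2.060) + Φ(-5.980) = 0.9803 + 0.0000 = 0.9803.

Power ≈ 0.980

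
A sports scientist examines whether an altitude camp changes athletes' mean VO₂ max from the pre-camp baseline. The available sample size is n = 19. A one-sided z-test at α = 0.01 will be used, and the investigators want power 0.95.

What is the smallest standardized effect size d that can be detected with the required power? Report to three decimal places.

Need Φ(δ − 2.326) = 0.95, so δ = 2.326 + 1.645 = 3.971.
δ = d·√n ⇒ d = δ/√n = 3.971/√19 = 0.9111.

d ≈ 0.911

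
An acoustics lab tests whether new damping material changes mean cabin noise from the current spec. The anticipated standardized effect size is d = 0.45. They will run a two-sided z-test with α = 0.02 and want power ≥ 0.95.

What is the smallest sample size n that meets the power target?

n = 78

For power 0.95 need Φ(δ − z_{0.01}) = 0.95, so δ = z_{0.01} + z_{0.05} = 2.326 + 1.645 = 3.971.
(Ignoring the negligible lower-tail rejection probability gives the usual closed-form inversion.)
δ = d·√n ⇒ n = (δ/d)² = (3.971 / 0.45)² = 77.88.
Round up to the next whole unit.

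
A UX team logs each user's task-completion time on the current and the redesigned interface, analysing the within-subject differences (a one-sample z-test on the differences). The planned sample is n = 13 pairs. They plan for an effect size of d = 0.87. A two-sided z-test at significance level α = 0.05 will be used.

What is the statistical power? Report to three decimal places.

Noncentrality parameter: δ = d·√n = 0.87 × √13 = 3.1368
Two-sided α = 0.05 → critical value z_{0.025} = 1.960.
Power = Φ(δ − 1.960) + Φ(−δ − 1.960) = Φ(1.177) + Φ(-5.097) = 0.8804 + 0.0000 = 0.8804.

Power ≈ 0.880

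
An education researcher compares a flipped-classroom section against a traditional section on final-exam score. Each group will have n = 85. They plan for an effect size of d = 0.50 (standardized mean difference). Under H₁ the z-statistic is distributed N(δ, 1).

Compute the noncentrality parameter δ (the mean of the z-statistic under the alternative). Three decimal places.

The noncentrality parameter scales effect size by the design's sample-size factor: δ = d·√(n/2) = 0.50 × √(85/2) = 3.2596

δ ≈ 3.260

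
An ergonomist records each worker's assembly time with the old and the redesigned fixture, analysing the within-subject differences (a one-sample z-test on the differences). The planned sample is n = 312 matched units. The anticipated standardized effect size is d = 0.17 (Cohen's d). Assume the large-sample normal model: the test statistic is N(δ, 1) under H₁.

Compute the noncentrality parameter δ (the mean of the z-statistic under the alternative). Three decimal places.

δ ≈ 3.003

The noncentrality parameter scales effect size by the design's sample-size factor: δ = d·√n = 0.17 × √312 = 3.0028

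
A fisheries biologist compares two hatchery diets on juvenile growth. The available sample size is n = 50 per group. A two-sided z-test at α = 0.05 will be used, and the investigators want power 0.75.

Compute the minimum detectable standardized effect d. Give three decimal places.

Need Φ(δ − 1.960) = 0.75, so δ = 1.960 + 0.674 = 2.634.
(Lower-tail contribution to power is negligible for δ > 0.)
δ = d·√(n/2) ⇒ d = δ/√(n/2) = 2.634/√(50/2) = 0.5269.

d ≈ 0.527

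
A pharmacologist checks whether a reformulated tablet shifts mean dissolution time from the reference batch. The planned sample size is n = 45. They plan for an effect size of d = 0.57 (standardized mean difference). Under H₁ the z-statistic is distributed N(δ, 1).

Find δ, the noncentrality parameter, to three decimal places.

δ ≈ 3.824

δ = d·√n = 0.57 × √45 = 3.8237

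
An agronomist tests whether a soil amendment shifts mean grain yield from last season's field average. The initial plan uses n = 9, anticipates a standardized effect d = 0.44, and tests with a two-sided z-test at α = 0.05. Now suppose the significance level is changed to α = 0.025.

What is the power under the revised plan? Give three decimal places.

Power ≈ 0.179

δ = d·√n = 0.44 × √9 = 1.3200 (unchanged). New critical value: z_{0.0125} = 2.241.
Revised power = Φ(δ − 2.241) + Φ(−δ − 2.241) = Φ(-0.921) + Φ(-3.561) = 0.1784 + 0.0002 = 0.1786.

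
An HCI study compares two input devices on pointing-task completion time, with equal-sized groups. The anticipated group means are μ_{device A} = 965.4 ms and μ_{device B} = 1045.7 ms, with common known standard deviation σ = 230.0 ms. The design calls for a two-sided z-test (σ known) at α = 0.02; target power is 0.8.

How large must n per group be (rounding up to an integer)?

Standardized effect: d = |μ_{device A} − μ_{device B}| / σ = |965.4 − 1045.7| / 230.0 = 0.3491
Set Φ(δ − 2.326) = 0.8; then δ − 2.326 = Φ⁻¹(0.8) = 0.842, giving δ = 3.168.
(Ignoring the negligible lower-tail rejection probability gives the usual closed-form inversion.)
δ = d·√(n/2) ⇒ n = 2(δ/d)² = 2 × (3.168 / 0.3491)² = 164.67.
Round up to the next whole unit.

n = 165 per group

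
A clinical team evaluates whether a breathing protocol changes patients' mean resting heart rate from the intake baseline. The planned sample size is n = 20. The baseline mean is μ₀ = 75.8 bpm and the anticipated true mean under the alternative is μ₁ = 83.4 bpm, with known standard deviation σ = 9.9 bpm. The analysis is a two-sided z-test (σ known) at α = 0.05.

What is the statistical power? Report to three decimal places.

Power ≈ 0.930

Standardized effect: d = |μ₁ − μ₀| / σ = |83.4 − 75.8| / 9.9 = 0.7677
Noncentrality parameter: δ = d·√n = 0.7677 × √20 = 3.4332
Two-sided α = 0.05 → critical value z_{0.025} = 1.960.
Power = Φ(δ − 1.960) + Φ(−δ − 1.960) = Φ(1.473) + Φ(-5.393) = 0.9297 + 0.0000 = 0.9297.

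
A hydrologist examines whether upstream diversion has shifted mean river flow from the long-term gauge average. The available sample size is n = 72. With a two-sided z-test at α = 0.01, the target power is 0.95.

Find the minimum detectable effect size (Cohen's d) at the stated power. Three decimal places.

Required noncentrality: δ = z_{0.005} + z_{0.05} = 2.576 + 1.645 = 4.221.
(Lower-tail contribution to power is negligible for δ > 0.)
δ = d·√n ⇒ d = δ/√n = 4.221/√72 = 0.4974.

d ≈ 0.497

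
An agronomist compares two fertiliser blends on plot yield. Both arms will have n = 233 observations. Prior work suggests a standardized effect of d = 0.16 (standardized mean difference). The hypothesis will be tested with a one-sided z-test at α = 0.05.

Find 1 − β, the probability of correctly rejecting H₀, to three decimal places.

Power ≈ 0.533

Noncentrality parameter: δ = d·√(n/2) = 0.16 × √(233/2) = 1.7270
One-sided α = 0.05 → critical value z_{0.05} = 1.645.
Power = P(Z > 1.645 − δ) = Φ(0.082) = 0.5327.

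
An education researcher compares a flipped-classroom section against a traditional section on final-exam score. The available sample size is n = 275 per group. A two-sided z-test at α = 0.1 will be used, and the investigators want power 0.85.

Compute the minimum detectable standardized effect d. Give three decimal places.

d ≈ 0.229

Need Φ(δ − 1.645) = 0.85, so δ = 1.645 + 1.036 = 2.681.
(Lower-tail contribution to power is negligible for δ > 0.)
δ = d·√(n/2) ⇒ d = δ/√(n/2) = 2.681/√(275/2) = 0.2287.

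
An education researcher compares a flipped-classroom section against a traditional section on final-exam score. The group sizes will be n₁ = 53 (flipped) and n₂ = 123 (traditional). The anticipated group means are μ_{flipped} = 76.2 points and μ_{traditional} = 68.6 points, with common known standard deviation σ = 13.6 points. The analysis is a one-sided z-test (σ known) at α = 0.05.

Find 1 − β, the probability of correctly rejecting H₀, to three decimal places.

Power ≈ 0.960

Standardized effect: d = |μ_{flipped} − μ_{traditional}| / σ = |76.2 − 68.6| / 13.6 = 0.5588
Noncentrality parameter: δ = d / √(1/n₁ + 1/n₂) = 0.5588 / √(1/53 + 1/123) = 3.4010
Critical value for a one-sided test at α = 0.05: z_α = 1.645.
Power = P(Z > 1.645 − δ) = Φ(1.756) = 0.9605.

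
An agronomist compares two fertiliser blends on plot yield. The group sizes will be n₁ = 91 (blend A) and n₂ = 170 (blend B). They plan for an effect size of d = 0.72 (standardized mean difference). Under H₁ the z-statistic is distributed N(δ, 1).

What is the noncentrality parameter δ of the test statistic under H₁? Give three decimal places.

δ ≈ 5.543

δ = d / √(1/n₁ + 1/n₂) = 0.72 / √(1/91 + 1/170) = 5.5432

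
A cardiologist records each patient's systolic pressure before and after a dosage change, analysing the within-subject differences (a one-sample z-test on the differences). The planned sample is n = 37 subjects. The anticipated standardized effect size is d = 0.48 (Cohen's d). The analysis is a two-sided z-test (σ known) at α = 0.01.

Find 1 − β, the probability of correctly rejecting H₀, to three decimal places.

Noncentrality parameter: δ = d·√n = 0.48 × √37 = 2.9197
Critical value for a two-sided test at α = 0.01: z_{α/2} = 2.576.
Power = Φ(δ − 2.576) + Φ(−δ − 2.576) = Φ(0.344) + Φ(-5.496) = 0.6345 + 0.0000 = 0.6345.

Power ≈ 0.635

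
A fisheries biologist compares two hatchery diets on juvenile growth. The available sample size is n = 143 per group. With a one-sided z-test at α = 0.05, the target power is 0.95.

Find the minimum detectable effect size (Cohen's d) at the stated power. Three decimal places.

Need Φ(δ − 1.645) = 0.95, so δ = 1.645 + 1.645 = 3.290.
δ = d·√(n/2) ⇒ d = δ/√(n/2) = 3.290/√(143/2) = 0.3890.

d ≈ 0.389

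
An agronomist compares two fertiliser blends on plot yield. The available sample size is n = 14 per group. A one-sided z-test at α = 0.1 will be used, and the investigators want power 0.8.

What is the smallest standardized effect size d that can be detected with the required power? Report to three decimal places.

Need Φ(δ − 1.282) = 0.8, so δ = 1.282 + 0.842 = 2.123.
δ = d·√(n/2) ⇒ d = δ/√(n/2) = 2.123/√(14/2) = 0.8025.

d ≈ 0.802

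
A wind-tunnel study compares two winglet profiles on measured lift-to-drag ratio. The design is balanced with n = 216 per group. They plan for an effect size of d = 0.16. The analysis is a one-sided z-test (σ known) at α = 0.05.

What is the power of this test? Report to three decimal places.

Power ≈ 0.507

Noncentrality parameter: δ = d·√(n/2) = 0.16 × √(216/2) = 1.6628
Critical value for a one-sided test at α = 0.05: z_α = 1.645.
Power = Φ(δ − 1.645) = Φ(0.018) = 0.5071.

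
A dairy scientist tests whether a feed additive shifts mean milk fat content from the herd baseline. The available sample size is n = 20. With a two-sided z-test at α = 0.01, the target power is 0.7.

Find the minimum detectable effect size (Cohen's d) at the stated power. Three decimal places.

d ≈ 0.693

Need Φ(δ − 2.576) = 0.7, so δ = 2.576 + 0.524 = 3.100.
(Lower-tail contribution to power is negligible for δ > 0.)
δ = d·√n ⇒ d = δ/√n = 3.100/√20 = 0.6932.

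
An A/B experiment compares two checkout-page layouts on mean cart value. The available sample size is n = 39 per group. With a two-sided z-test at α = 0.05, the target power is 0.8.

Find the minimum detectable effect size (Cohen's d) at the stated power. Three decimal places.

d ≈ 0.634

Need Φ(δ − 1.960) = 0.8, so δ = 1.960 + 0.842 = 2.802.
(Lower-tail contribution to power is negligible for δ > 0.)
δ = d·√(n/2) ⇒ d = δ/√(n/2) = 2.802/√(39/2) = 0.6344.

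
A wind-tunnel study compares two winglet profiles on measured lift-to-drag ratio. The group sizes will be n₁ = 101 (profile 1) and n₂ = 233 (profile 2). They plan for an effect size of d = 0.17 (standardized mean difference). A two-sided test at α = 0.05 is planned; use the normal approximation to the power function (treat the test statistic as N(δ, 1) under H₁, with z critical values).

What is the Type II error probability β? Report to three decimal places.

Noncentrality parameter: δ = d / √(1/n₁ + 1/n₂) = 0.17 / √(1/101 + 1/233) = 1.4270
Critical value for a two-sided test at α = 0.05: z_{α/2} = 1.960.
Power = Φ(δ − 1.960) + Φ(−δ − 1.960) = Φ(-0.533) + Φ(-3.387) = 0.2970 + 0.0004 = 0.2974.
Type II error: β = 1 − power = 1 − 0.2974 = 0.7026.

β ≈ 0.703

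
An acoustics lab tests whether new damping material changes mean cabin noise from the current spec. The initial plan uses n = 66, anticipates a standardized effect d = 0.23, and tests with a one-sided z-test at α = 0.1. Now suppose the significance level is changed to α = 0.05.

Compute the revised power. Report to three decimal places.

Power ≈ 0.588

δ = d·√n = 0.23 × √66 = 1.8685 (unchanged). New critical value: z_{0.05} = 1.645.
Revised power = Φ(δ − 1.645) = Φ(0.224) = 0.5885.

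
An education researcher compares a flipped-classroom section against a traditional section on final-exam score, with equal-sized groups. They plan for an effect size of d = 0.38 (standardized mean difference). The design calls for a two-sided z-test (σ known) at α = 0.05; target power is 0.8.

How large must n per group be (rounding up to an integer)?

For power 0.8 need Φ(δ − z_{0.025}) = 0.8, so δ = z_{0.025} + z_{0.20} = 1.960 + 0.842 = 2.802.
(The Φ(−δ − z_{α/2}) term is vanishingly small for δ > 0 and is dropped in the standard sample-size formula.)
δ = d·√(n/2) ⇒ n = 2(δ/d)² = 2 × (2.802 / 0.38)² = 108.71.
Rounding up, n = 109 per group.

n = 109 per group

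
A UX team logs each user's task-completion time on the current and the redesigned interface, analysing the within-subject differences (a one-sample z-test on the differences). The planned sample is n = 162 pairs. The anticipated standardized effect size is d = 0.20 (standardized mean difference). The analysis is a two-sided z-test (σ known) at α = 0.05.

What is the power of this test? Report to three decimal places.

Power ≈ 0.721

Noncentrality parameter: δ = d·√n = 0.20 × √162 = 2.5456
Critical value for a two-sided test at α = 0.05: z_{α/2} = 1.960.
Power = Φ(δ − 1.960) + Φ(−δ − 1.960) = Φ(0.586) + Φ(-4.506) = 0.7209 + 0.0000 = 0.7209.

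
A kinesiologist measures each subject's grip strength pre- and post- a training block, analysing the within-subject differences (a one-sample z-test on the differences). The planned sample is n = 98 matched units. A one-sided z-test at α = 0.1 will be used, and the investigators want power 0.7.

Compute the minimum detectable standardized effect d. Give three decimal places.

Need Φ(δ − 1.282) = 0.7, so δ = 1.282 + 0.524 = 1.806.
δ = d·√n ⇒ d = δ/√n = 1.806/√98 = 0.1824.

d ≈ 0.182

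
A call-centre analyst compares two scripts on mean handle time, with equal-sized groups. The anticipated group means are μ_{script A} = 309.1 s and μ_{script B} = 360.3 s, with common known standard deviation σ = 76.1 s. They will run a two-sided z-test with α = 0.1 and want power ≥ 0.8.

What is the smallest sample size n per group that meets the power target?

n = 28 per group

Standardized effect: d = |μ_{script A} − μ_{script B}| / σ = |309.1 − 360.3| / 76.1 = 0.6728
For power 0.8 need Φ(δ − z_{0.05}) = 0.8, so δ = z_{0.05} + z_{0.20} = 1.645 + 0.842 = 2.486.
(Ignoring the negligible lower-tail rejection probability gives the usual closed-form inversion.)
δ = d·√(n/2) ⇒ n = 2(δ/d)² = 2 × (2.486 / 0.6728)² = 27.32.
Round up to the next whole unit.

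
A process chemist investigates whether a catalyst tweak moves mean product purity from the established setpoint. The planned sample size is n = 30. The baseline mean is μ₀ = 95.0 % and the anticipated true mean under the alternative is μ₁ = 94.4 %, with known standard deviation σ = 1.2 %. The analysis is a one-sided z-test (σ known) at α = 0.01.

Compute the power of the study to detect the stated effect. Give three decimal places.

Standardized effect: d = |μ₁ − μ₀| / σ = |94.4 − 95.0| / 1.2 = 0.5000
Noncentrality parameter: δ = d·√n = 0.5000 × √30 = 2.7386
Critical value for a one-sided test at α = 0.01: z_α = 2.326.
Power = Φ(δ − 2.326) = Φ(0.412) = 0.6599.

Power ≈ 0.660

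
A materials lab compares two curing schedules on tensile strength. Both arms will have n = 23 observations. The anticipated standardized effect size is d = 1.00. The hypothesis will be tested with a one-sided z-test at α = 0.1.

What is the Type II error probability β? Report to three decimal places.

β ≈ 0.017

Noncentrality parameter: δ = d·√(n/2) = 1.00 × √(23/2) = 3.3912
Critical value for a one-sided test at α = 0.1: z_α = 1.282.
Power = Φ(δ − 1.282) = Φ(2.110) = 0.9826.
Type II error: β = 1 − power = 1 − 0.9826 = 0.0174.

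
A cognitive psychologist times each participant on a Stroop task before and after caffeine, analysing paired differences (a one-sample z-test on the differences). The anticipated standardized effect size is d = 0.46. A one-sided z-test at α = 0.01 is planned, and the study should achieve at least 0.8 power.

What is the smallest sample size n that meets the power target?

Set Φ(δ − 2.326) = 0.8; then δ − 2.326 = Φ⁻¹(0.8) = 0.842, giving δ = 3.168.
δ = d·√n ⇒ n = (δ/d)² = (3.168 / 0.46)² = 47.43.
Round up to the next whole unit.

n = 48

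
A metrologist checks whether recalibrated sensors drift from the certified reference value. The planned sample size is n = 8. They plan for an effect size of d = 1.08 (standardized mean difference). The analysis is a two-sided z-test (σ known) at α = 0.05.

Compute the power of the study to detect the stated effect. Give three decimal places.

Noncentrality parameter: δ = d·√n = 1.08 × √8 = 3.0547
Critical value for a two-sided test at α = 0.05: z_{α/2} = 1.960.
Power = Φ(δ − 1.960) + Φ(−δ − 1.960) = Φ(1.095) + Φ(-5.015) = 0.8632 + 0.0000 = 0.8632.

Power ≈ 0.863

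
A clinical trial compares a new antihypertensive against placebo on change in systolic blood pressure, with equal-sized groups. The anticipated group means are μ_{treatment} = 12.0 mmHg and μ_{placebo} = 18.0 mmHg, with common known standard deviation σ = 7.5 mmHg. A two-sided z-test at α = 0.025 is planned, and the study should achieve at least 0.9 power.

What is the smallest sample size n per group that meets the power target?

Standardized effect: d = |μ_{treatment} − μ_{placebo}| / σ = |12.0 − 18.0| / 7.5 = 0.8000
For power 0.9 need Φ(δ − z_{0.0125}) = 0.9, so δ = z_{0.0125} + z_{0.10} = 2.241 + 1.282 = 3.523.
(Ignoring the negligible lower-tail rejection probability gives the usual closed-form inversion.)
δ = d·√(n/2) ⇒ n = 2(δ/d)² = 2 × (3.523 / 0.8000)² = 38.79.
Round up to the next whole unit.

n = 39 per group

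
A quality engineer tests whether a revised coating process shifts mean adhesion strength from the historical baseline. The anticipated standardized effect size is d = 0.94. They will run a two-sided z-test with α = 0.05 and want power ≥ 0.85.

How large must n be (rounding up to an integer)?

For power 0.85 need Φ(δ − z_{0.025}) = 0.85, so δ = z_{0.025} + z_{0.15} = 1.960 + 1.036 = 2.996.
(For δ > 0 the lower-tail rejection region contributes negligibly to power, so the one-term inversion is standard.)
δ = d·√n ⇒ n = (δ/d)² = (2.996 / 0.94)² = 10.16.
Rounding up, n = 11.

n = 11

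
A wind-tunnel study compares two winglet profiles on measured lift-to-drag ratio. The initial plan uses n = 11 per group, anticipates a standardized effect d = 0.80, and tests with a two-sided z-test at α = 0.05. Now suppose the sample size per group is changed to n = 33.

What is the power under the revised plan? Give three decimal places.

With n = 33 per group: δ = d·√(n/2) = 0.80 × √(33/2) = 3.2496. Critical value z_{0.025} = 1.960.
Revised power = Φ(δ − 1.960) + Φ(−δ − 1.960) = Φ(1.290) + Φ(-5.210) = 0.9014 + 0.0000 = 0.9014.

Power ≈ 0.901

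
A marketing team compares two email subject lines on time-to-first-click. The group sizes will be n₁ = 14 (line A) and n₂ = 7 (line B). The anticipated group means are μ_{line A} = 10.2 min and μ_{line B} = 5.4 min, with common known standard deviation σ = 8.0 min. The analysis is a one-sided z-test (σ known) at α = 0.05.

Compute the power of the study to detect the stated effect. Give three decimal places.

Power ≈ 0.364

Standardized effect: d = |μ_{line A} − μ_{line B}| / σ = |10.2 − 5.4| / 8.0 = 0.6000
Noncentrality parameter: δ = d / √(1/n₁ + 1/n₂) = 0.6000 / √(1/14 + 1/7) = 1.2961
Critical value for a one-sided test at α = 0.05: z_α = 1.645.
Power = P(Z > 1.645 − δ) = Φ(-0.349) = 0.3637.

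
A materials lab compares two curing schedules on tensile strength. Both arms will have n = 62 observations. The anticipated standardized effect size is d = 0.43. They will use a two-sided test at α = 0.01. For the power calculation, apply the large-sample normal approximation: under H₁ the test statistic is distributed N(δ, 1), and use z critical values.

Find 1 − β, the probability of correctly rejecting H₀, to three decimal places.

Power ≈ 0.428

Noncentrality parameter: δ = d·√(n/2) = 0.43 × √(62/2) = 2.3941
Two-sided α = 0.01 → critical value z_{0.005} = 2.576.
Power = Φ(δ − 2.576) + Φ(−δ − 2.576) = Φ(-0.182) + Φ(-4.970) = 0.4279 + 0.0000 = 0.4279.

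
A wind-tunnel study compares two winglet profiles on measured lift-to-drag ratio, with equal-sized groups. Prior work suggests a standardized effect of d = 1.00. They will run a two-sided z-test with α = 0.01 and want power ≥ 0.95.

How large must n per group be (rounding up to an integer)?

Set Φ(δ − 2.576) = 0.95; then δ − 2.576 = Φ⁻¹(0.95) = 1.645, giving δ = 4.221.
(For δ > 0 the lower-tail rejection region contributes negligibly to power, so the one-term inversion is standard.)
δ = d·√(n/2) ⇒ n = 2(δ/d)² = 2 × (4.221 / 1.00)² = 35.63.
Round up to the next whole unit.

n = 36 per group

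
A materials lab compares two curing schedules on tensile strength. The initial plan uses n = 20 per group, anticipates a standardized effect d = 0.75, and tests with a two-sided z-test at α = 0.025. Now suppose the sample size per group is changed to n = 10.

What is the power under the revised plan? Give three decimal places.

Power ≈ 0.286

With n = 10 per group: δ = d·√(n/2) = 0.75 × √(10/2) = 1.6771. Critical value z_{0.0125} = 2.241.
Revised power = Φ(δ − 2.241) + Φ(−δ − 2.241) = Φ(-0.564) + Φ(-3.918) = 0.2863 + 0.0000 = 0.2863.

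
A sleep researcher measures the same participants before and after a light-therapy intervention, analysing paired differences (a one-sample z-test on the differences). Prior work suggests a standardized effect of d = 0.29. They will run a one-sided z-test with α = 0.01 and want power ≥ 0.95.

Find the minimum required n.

Set Φ(δ − 2.326) = 0.95; then δ − 2.326 = Φ⁻¹(0.95) = 1.645, giving δ = 3.971.
δ = d·√n ⇒ n = (δ/d)² = (3.971 / 0.29)² = 187.52.
Round up to the next whole unit.

n = 188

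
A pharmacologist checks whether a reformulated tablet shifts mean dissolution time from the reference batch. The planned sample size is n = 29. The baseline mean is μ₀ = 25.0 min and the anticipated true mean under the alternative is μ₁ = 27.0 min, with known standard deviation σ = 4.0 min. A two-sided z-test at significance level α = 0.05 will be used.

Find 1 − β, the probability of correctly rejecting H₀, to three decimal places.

Standardized effect: d = |μ₁ − μ₀| / σ = |27.0 − 25.0| / 4.0 = 0.5000
Noncentrality parameter: δ = d·√n = 0.5000 × √29 = 2.6926
Critical value for a two-sided test at α = 0.05: z_{α/2} = 1.960.
Power = Φ(δ − 1.960) + Φ(−δ − 1.960) = Φ(0.733) + Φ(-4.653) = 0.7681 + 0.0000 = 0.7681.

Power ≈ 0.768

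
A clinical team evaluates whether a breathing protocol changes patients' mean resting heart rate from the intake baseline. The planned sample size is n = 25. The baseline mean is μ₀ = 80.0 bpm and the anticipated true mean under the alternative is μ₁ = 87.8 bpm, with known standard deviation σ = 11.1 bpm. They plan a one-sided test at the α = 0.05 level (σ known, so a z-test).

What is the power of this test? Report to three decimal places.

Standardized effect: d = |μ₁ − μ₀| / σ = |87.8 − 80.0| / 11.1 = 0.7027
Noncentrality parameter: δ = d·√n = 0.7027 × √25 = 3.5135
One-sided α = 0.05 → critical value z_{0.05} = 1.645.
Power = P(Z > 1.645 − δ) = Φ(1.869) = 0.9692.

Power ≈ 0.969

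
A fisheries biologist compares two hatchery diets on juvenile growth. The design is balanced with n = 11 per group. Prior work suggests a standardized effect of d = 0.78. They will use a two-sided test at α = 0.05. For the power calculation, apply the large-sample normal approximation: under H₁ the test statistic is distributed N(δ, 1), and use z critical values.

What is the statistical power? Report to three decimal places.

Power ≈ 0.448

Noncentrality parameter: δ = d·√(n/2) = 0.78 × √(11/2) = 1.8293
Two-sided α = 0.05 → critical value z_{0.025} = 1.960.
Power = Φ(δ − 1.960) + Φ(−δ − 1.960) = Φ(-0.131) + Φ(-3.789) = 0.4480 + 0.0001 = 0.4481.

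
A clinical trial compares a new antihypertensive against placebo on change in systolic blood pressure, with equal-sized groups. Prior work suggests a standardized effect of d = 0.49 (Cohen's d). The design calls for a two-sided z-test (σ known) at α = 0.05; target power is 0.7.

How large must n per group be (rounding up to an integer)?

Set Φ(δ − 1.960) = 0.7; then δ − 1.960 = Φ⁻¹(0.7) = 0.524, giving δ = 2.484.
(The Φ(−δ − z_{α/2}) term is vanishingly small for δ > 0 and is dropped in the standard sample-size formula.)
δ = d·√(n/2) ⇒ n = 2(δ/d)² = 2 × (2.484 / 0.49)² = 51.41.
Round up to the next whole unit.

n = 52 per group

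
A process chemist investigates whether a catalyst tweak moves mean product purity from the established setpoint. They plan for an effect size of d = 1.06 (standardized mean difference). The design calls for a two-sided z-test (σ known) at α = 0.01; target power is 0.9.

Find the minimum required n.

For power 0.9 need Φ(δ − z_{0.005}) = 0.9, so δ = z_{0.005} + z_{0.10} = 2.576 + 1.282 = 3.857.
(The Φ(−δ − z_{α/2}) term is vanishingly small for δ > 0 and is dropped in the standard sample-size formula.)
δ = d·√n ⇒ n = (δ/d)² = (3.857 / 1.06)² = 13.24.
Rounding up, n = 14.

n = 14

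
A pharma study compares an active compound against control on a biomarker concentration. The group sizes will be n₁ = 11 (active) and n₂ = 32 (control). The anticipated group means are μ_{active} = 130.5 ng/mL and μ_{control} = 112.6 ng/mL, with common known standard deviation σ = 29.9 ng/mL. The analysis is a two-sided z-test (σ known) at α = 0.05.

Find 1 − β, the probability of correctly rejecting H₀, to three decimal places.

Standardized effect: d = |μ_{active} − μ_{control}| / σ = |130.5 − 112.6| / 29.9 = 0.5987
Noncentrality parameter: δ = d / √(1/n₁ + 1/n₂) = 0.5987 / √(1/11 + 1/32) = 1.7128
Critical value for a two-sided test at α = 0.05: z_{α/2} = 1.960.
Power = Φ(δ − 1.960) + Φ(−δ − 1.960) = Φ(-0.247) + Φ(-3.673) = 0.4024 + 0.0001 = 0.4025.

Power ≈ 0.403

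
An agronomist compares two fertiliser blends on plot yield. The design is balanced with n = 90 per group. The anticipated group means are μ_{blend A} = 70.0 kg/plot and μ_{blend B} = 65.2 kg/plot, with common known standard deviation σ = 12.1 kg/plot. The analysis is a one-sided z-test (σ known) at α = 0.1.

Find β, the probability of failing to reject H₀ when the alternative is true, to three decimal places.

β ≈ 0.084

Standardized effect: d = |μ_{blend A} − μ_{blend B}| / σ = |70.0 − 65.2| / 12.1 = 0.3967
Noncentrality parameter: δ = d·√(n/2) = 0.3967 × √(90/2) = 2.6611
Critical value for a one-sided test at α = 0.1: z_α = 1.282.
Power = P(Z > 1.282 − δ) = Φ(1.380) = 0.9161.
Type II error: β = 1 − power = 1 − 0.9161 = 0.0839.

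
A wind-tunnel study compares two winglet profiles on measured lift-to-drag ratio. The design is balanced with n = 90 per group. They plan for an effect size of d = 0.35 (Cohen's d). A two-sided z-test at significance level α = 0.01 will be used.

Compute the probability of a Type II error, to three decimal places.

Noncentrality parameter: δ = d·√(n/2) = 0.35 × √(90/2) = 2.3479
Two-sided α = 0.01 → critical value z_{0.005} = 2.576.
Power = Φ(δ − 2.576) + Φ(−δ − 2.576) = Φ(-0.228) + Φ(-4.924) = 0.4098 + 0.0000 = 0.4098.
Type II error: β = 1 − power = 1 − 0.4098 = 0.5902.

β ≈ 0.590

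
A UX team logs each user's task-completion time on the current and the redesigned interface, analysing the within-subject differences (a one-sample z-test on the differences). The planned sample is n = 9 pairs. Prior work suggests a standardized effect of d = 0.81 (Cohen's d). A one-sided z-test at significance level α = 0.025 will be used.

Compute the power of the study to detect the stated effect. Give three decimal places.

Noncentrality parameter: δ = d·√n = 0.81 × √9 = 2.4300
Critical value for a one-sided test at α = 0.025: z_α = 1.960.
Power = Φ(δ − 1.960) = Φ(0.470) = 0.6808.

Power ≈ 0.681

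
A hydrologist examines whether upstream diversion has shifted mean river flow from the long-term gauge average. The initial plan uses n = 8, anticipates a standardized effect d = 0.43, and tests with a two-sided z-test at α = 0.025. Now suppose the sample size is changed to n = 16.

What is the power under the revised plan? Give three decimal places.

With n = 16: δ = d·√n = 0.43 × √16 = 1.7200. Critical value z_{0.0125} = 2.241.
Revised power = Φ(δ − 2.241) + Φ(−δ − 2.241) = Φ(-0.521) + Φ(-3.961) = 0.3010 + 0.0000 = 0.3011.

Power ≈ 0.301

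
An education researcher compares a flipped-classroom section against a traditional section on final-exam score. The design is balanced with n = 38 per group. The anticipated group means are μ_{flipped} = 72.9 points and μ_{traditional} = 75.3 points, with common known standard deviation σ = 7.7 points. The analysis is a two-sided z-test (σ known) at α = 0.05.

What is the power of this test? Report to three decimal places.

Power ≈ 0.274

Standardized effect: d = |μ_{flipped} − μ_{traditional}| / σ = |72.9 − 75.3| / 7.7 = 0.3117
Noncentrality parameter: δ = d·√(n/2) = 0.3117 × √(38/2) = 1.3586
Critical value for a two-sided test at α = 0.05: z_{α/2} = 1.960.
Power = Φ(δ − 1.960) + Φ(−δ − 1.960) = Φ(-0.601) + Φ(-3.319) = 0.2738 + 0.0005 = 0.2743.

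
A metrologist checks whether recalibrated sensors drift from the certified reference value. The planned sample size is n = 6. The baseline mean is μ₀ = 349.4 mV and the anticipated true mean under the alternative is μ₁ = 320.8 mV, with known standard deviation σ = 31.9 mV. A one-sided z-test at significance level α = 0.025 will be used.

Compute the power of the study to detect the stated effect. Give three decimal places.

Power ≈ 0.593

Standardized effect: d = |μ₁ − μ₀| / σ = |320.8 − 349.4| / 31.9 = 0.8966
Noncentrality parameter: δ = d·√n = 0.8966 × √6 = 2.1961
Critical value for a one-sided test at α = 0.025: z_α = 1.960.
Power = Φ(δ − 1.960) = Φ(0.236) = 0.5933.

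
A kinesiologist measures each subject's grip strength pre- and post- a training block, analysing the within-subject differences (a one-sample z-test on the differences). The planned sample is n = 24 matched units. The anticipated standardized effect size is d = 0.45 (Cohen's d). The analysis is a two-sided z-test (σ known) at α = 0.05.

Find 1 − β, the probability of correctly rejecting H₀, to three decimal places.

Noncentrality parameter: δ = d·√n = 0.45 × √24 = 2.2045
Two-sided α = 0.05 → critical value z_{0.025} = 1.960.
Power = Φ(δ − 1.960) + Φ(−δ − 1.960) = Φ(0.245) + Φ(-4.165) = 0.5966 + 0.0000 = 0.5966.

Power ≈ 0.597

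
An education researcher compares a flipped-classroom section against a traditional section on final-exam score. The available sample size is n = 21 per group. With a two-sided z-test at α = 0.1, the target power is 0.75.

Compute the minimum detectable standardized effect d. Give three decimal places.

d ≈ 0.716

Need Φ(δ − 1.645) = 0.75, so δ = 1.645 + 0.674 = 2.319.
(The second rejection-region term Φ(−δ − z_{α/2}) is negligible and dropped.)
δ = d·√(n/2) ⇒ d = δ/√(n/2) = 2.319/√(21/2) = 0.7158.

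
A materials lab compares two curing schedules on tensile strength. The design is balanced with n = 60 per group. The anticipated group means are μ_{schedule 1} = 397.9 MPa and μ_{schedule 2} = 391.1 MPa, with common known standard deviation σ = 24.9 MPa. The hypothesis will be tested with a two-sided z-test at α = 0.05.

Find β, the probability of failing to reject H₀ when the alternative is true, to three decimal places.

Standardized effect: d = |μ_{schedule 1} − μ_{schedule 2}| / σ = |397.9 − 391.1| / 24.9 = 0.2731
Noncentrality parameter: δ = d·√(n/2) = 0.2731 × √(60/2) = 1.4958
Critical value for a two-sided test at α = 0.05: z_{α/2} = 1.960.
Power = Φ(δ − 1.960) + Φ(−δ − 1.960) = Φ(-0.464) + Φ(-3.456) = 0.3213 + 0.0003 = 0.3215.
Type II error: β = 1 − power = 1 − 0.3215 = 0.6785.

β ≈ 0.678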